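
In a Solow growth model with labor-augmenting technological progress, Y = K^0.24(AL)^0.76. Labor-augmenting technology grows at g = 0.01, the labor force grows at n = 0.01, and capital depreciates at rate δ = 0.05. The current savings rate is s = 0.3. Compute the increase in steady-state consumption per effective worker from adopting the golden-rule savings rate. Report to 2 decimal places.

Δc ≈ 0.01

Break-even investment rate: n + g + δ = 0.01 + 0.01 + 0.05 = 0.07.
Current steady state (s = 0.3): k* = (0.3/0.07)^(1/0.76) ≈ 6.7859, y* = 6.7859^0.24 ≈ 1.5834, c* = (1−0.3)·1.5834 ≈ 1.1084.
Setting f'(k) = n+g+δ gives 0.24·k^(0.24−1) = 0.07, hence k_gold = (0.24/0.07)^(1/0.76) ≈ 5.0594.
y_gold = 5.0594^0.24 ≈ 1.4756, c_gold = y_gold − 0.07·k_gold ≈ 1.1215.
Gain: Δc = 1.1215 − 1.1084 ≈ 0.0131.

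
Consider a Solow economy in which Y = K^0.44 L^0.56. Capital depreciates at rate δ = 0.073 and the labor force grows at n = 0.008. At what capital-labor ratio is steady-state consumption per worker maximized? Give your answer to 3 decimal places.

k_gold ≈ 20.533

The effective depreciation rate is n + δ = 0.008 + 0.073 = 0.081.
Golden rule sets MPK = n+δ: 0.44·k^(0.44−1) = 0.081, so k_gold = (0.44/0.081)^(1/0.56) ≈ 20.5325.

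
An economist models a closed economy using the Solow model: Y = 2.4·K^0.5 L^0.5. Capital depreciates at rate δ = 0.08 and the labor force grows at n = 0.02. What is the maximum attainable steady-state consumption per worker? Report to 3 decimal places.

c_gold ≈ 14.400

The effective depreciation rate is n + δ = 0.02 + 0.08 = 0.1.
Setting f'(k) = n+δ gives 0.5·2.4·k^(0.5−1) = 0.1, hence k_gold = (0.5·2.4/0.1)^(1/0.5) ≈ 144.0000.
y_gold = 2.4·144.0000^0.5 ≈ 28.8000.
c_gold = y_gold − (n+δ)·k_gold = 28.8000 − 0.1·144.0000 ≈ 14.4000.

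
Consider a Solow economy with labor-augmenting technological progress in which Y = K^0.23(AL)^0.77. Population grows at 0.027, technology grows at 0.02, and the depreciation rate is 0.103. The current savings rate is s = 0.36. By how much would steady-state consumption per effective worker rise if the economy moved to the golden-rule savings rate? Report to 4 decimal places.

Δc ≈ 0.0436

The effective depreciation rate is n + g + δ = 0.027 + 0.02 + 0.103 = 0.15.
Current steady state (s = 0.36): k* = (0.36/0.15)^(1/0.77) ≈ 3.1173, y* = 3.1173^0.23 ≈ 1.2989, c* = (1−0.36)·1.2989 ≈ 0.8313.
At the golden rule the marginal product of capital equals n+g+δ: 0.23·k^(0.23−1) = 0.15. Solving, k_gold = (0.23/0.15)^(1/0.77) ≈ 1.7422.
y_gold = 1.7422^0.23 ≈ 1.1362, c_gold = y_gold − 0.15·k_gold ≈ 0.8749.
Gain: Δc = 0.8749 − 0.8313 ≈ 0.0436.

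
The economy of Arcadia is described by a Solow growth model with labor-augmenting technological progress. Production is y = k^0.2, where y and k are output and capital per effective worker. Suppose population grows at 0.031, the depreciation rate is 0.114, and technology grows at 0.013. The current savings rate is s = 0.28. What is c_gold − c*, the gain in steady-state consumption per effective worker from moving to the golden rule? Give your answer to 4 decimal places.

n + g + δ = 0.031 + 0.013 + 0.114 = 0.158.
Current steady state (s = 0.28): k* = (0.28/0.158)^(1/0.8) ≈ 2.0447, y* = 2.0447^0.2 ≈ 1.1538, c* = (1−0.28)·1.1538 ≈ 0.8307.
At the golden rule the marginal product of capital equals n+g+δ: 0.2·k^(0.2−1) = 0.158. Solving, k_gold = (0.2/0.158)^(1/0.8) ≈ 1.3427.
y_gold = 1.3427^0.2 ≈ 1.0607, c_gold = y_gold − 0.158·k_gold ≈ 0.8486.
Gain: Δc = 0.8486 − 0.8307 ≈ 0.0178.

Δc ≈ 0.0178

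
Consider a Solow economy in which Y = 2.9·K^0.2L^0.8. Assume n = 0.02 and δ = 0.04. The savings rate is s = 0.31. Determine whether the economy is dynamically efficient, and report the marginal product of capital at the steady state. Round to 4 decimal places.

n + δ = 0.02 + 0.04 = 0.06.
Steady-state k*: s·A·k^0.2 = 0.06·k gives k* = (0.31·2.9/0.06)^(1/0.8) ≈ 29.4789.
MPK = 0.2·2.9·29.4789^(-0.8) ≈ 0.0387.
MPK < n+δ = 0.06, so the economy is dynamically inefficient (over-saving).

dynamically inefficient; MPK ≈ 0.0387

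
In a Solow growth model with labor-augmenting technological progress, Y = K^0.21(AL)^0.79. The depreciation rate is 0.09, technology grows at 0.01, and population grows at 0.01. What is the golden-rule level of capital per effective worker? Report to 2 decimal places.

Capital per effective worker breaks even when investment replaces (n + g + δ)·k; here n + g + δ = 0.11.
At the golden rule the marginal product of capital equals n+g+δ: 0.21·k^(0.21−1) = 0.11. Solving, k_gold = (0.21/0.11)^(1/0.79) ≈ 2.2671.

k_gold ≈ 2.27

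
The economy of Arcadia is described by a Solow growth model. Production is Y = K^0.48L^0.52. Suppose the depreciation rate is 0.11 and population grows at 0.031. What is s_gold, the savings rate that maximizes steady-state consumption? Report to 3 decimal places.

n + δ = 0.031 + 0.11 = 0.141.
At the golden rule MPK = n+δ, and in any Cobb-Douglas steady state s = (n+δ)·k/y = MPK·k/y = capital's share 0.48.

s_gold = 0.480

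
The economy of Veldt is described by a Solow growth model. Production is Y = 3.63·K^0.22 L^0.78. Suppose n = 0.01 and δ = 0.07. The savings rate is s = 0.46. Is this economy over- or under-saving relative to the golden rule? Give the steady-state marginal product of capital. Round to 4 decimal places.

The effective depreciation rate is n + δ = 0.01 + 0.07 = 0.08.
Steady-state k*: s·A·k^0.22 = 0.08·k gives k* = (0.46·3.63/0.08)^(1/0.78) ≈ 49.1770.
MPK = 0.22·3.63·49.1770^(-0.78) ≈ 0.0383.
MPK < n+δ = 0.08, so the economy is dynamically inefficient (over-saving).

over-saving; MPK ≈ 0.0383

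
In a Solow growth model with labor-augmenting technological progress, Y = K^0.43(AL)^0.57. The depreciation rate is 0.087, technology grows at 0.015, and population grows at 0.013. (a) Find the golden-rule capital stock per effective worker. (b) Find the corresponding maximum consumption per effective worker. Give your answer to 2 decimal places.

Break-even investment rate: n + g + δ = 0.013 + 0.015 + 0.087 = 0.115.
Golden rule sets MPK = n+g+δ: 0.43·k^(0.43−1) = 0.115, so k_gold = (0.43/0.115)^(1/0.57) ≈ 10.1126.
y_gold = 10.1126^0.43 ≈ 2.7045; c_gold = y_gold − 0.115·k_gold ≈ 1.5416.

(a) k_gold ≈ 10.11; (b) c_gold ≈ 1.54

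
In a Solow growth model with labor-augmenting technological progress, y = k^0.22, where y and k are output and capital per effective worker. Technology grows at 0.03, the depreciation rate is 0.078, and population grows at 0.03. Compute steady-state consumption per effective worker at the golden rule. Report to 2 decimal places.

c_gold ≈ 0.89

n + g + δ = 0.03 + 0.03 + 0.078 = 0.138.
Setting f'(k) = n+g+δ gives 0.22·k^(0.22−1) = 0.138, hence k_gold = (0.22/0.138)^(1/0.78) ≈ 1.8183.
y_gold = 1.8183^0.22 ≈ 1.1406.
c_gold = y_gold − (n+g+δ)·k_gold = 1.1406 − 0.138·1.8183 ≈ 0.8897.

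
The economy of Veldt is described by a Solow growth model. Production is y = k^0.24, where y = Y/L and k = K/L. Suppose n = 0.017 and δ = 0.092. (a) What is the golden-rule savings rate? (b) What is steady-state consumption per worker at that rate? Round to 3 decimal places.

The effective depreciation rate is n + δ = 0.017 + 0.092 = 0.109.
For Cobb-Douglas, s_gold equals capital's share: s_gold = 0.24.
At the golden rule the marginal product of capital equals n+δ: 0.24·k^(0.24−1) = 0.109. Solving, k_gold = (0.24/0.109)^(1/0.76) ≈ 2.8251.
y_gold = 2.8251^0.24 ≈ 1.2831; c_gold = (1−0.24)·y_gold ≈ 0.9751.

(a) s_gold = 0.240; (b) c_gold ≈ 0.975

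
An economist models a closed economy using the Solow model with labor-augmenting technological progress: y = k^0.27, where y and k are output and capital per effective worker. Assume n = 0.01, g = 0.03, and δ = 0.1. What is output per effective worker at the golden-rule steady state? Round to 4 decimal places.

y_gold ≈ 1.2750

The effective depreciation rate is n + g + δ = 0.01 + 0.03 + 0.1 = 0.14.
Maximizing c = f(k) − (n+g+δ)·k gives f'(k) = n+g+δ, i.e. 0.27·k^(0.27−1) = 0.14, so k_gold = (0.27/0.14)^(1/0.73) ≈ 2.4589.
Output: y_gold = k_gold^0.27 = 2.4589^0.27 ≈ 1.2750.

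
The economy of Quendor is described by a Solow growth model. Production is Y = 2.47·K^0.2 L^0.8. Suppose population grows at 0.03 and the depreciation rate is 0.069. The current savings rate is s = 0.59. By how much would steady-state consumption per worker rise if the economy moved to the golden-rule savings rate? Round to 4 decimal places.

Δc ≈ 0.9697

Break-even investment rate: n + δ = 0.03 + 0.069 = 0.099.
Current steady state (s = 0.59): k* = (0.59·2.47/0.099)^(1/0.8) ≈ 28.8332, y* = 2.47·28.8332^0.2 ≈ 4.8381, c* = (1−0.59)·4.8381 ≈ 1.9836.
Maximizing c = f(k) − (n+δ)·k gives f'(k) = n+δ, i.e. 0.2·2.47·k^(0.2−1) = 0.099, so k_gold = (0.2·2.47/0.099)^(1/0.8) ≈ 7.4579.
y_gold = 2.47·7.4579^0.2 ≈ 3.6916, c_gold = y_gold − 0.099·k_gold ≈ 2.9533.
Gain: Δc = 2.9533 − 1.9836 ≈ 0.9697.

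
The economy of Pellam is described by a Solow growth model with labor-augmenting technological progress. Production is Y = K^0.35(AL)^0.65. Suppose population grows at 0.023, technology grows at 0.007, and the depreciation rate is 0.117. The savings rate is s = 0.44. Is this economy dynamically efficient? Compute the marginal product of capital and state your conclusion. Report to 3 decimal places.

n + g + δ = 0.023 + 0.007 + 0.117 = 0.147.
Steady-state k*: s·k^0.35 = 0.147·k gives k* = (0.44/0.147)^(1/0.65) ≈ 5.4015.
MPK = 0.35·5.4015^(-0.65) ≈ 0.1169.
MPK < n+g+δ = 0.147, so the economy is dynamically inefficient (over-saving).

dynamically inefficient; MPK ≈ 0.117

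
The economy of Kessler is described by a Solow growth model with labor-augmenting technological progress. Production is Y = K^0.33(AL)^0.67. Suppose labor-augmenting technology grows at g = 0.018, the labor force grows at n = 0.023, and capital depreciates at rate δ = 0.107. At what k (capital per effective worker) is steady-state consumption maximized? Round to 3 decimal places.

k_gold ≈ 3.310

The effective depreciation rate is n + g + δ = 0.023 + 0.018 + 0.107 = 0.148.
Maximizing c = f(k) − (n+g+δ)·k gives f'(k) = n+g+δ, i.e. 0.33·k^(0.33−1) = 0.148, so k_gold = (0.33/0.148)^(1/0.67) ≈ 3.3096.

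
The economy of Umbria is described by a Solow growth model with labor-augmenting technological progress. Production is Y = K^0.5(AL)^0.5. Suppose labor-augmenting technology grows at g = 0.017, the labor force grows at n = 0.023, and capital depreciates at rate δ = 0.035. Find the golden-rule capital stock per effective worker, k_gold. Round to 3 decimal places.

Capital per effective worker breaks even when investment replaces (n + g + δ)·k; here n + g + δ = 0.075.
Golden rule sets MPK = n+g+δ: 0.5·k^(0.5−1) = 0.075, so k_gold = (0.5/0.075)^(1/0.5) ≈ 44.4444.

k_gold ≈ 44.444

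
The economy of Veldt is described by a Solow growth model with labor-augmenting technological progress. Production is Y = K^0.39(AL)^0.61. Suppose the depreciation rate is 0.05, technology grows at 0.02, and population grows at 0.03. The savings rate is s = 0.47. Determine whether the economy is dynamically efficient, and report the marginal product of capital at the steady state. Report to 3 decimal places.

dynamically inefficient; MPK ≈ 0.083

Break-even investment rate: n + g + δ = 0.03 + 0.02 + 0.05 = 0.1.
Steady-state k*: s·k^0.39 = 0.1·k gives k* = (0.47/0.1)^(1/0.61) ≈ 12.6415.
MPK = 0.39·12.6415^(-0.61) ≈ 0.0830.
MPK < n+g+δ = 0.1, so the economy is dynamically inefficient (over-saving).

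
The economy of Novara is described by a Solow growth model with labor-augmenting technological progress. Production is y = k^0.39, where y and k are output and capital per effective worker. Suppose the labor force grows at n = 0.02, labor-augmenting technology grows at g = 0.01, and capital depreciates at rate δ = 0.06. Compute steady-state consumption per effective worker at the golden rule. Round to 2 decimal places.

Capital per effective worker breaks even when investment replaces (n + g + δ)·k; here n + g + δ = 0.09.
Maximizing c = f(k) − (n+g+δ)·k gives f'(k) = n+g+δ, i.e. 0.39·k^(0.39−1) = 0.09, so k_gold = (0.39/0.09)^(1/0.61) ≈ 11.0655.
y_gold = 11.0655^0.39 ≈ 2.5536.
c_gold = y_gold − (n+g+δ)·k_gold = 2.5536 − 0.09·11.0655 ≈ 1.5577.

c_gold ≈ 1.56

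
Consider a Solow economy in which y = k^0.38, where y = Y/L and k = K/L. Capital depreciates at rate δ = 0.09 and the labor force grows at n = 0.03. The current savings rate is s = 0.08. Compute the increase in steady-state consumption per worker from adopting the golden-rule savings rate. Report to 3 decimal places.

Δc ≈ 0.539

Break-even investment rate: n + δ = 0.03 + 0.09 = 0.12.
Current steady state (s = 0.08): k* = (0.08/0.12)^(1/0.62) ≈ 0.5200, y* = 0.5200^0.38 ≈ 0.7800, c* = (1−0.08)·0.7800 ≈ 0.7176.
At the golden rule the marginal product of capital equals n+δ: 0.38·k^(0.38−1) = 0.12. Solving, k_gold = (0.38/0.12)^(1/0.62) ≈ 6.4183.
y_gold = 6.4183^0.38 ≈ 2.0268, c_gold = y_gold − 0.12·k_gold ≈ 1.2566.
Gain: Δc = 1.2566 − 0.7176 ≈ 0.5391.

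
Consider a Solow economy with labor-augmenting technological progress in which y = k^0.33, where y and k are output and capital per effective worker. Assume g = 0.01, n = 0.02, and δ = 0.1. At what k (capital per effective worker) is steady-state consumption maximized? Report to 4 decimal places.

n + g + δ = 0.02 + 0.01 + 0.1 = 0.13.
Setting f'(k) = n+g+δ gives 0.33·k^(0.33−1) = 0.13, hence k_gold = (0.33/0.13)^(1/0.67) ≈ 4.0164.

k_gold ≈ 4.0164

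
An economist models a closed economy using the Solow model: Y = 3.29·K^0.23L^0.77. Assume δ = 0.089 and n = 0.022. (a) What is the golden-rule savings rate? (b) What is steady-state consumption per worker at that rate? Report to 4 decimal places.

(a) s_gold = 0.2300; (b) c_gold ≈ 4.4945

n + δ = 0.022 + 0.089 = 0.111.
For Cobb-Douglas, s_gold equals capital's share: s_gold = 0.23.
Golden rule sets MPK = n+δ: 0.23·3.29·k^(0.23−1) = 0.111, so k_gold = (0.23·3.29/0.111)^(1/0.77) ≈ 12.0948.
y_gold = 3.29·12.0948^0.23 ≈ 5.8371; c_gold = (1−0.23)·y_gold ≈ 4.4945.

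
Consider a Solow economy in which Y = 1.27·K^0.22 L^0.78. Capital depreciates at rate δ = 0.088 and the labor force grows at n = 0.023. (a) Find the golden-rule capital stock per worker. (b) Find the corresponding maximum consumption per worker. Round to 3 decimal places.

The effective depreciation rate is n + δ = 0.023 + 0.088 = 0.111.
Golden rule sets MPK = n+δ: 0.22·1.27·k^(0.22−1) = 0.111, so k_gold = (0.22·1.27/0.111)^(1/0.78) ≈ 3.2657.
y_gold = 1.27·3.2657^0.22 ≈ 1.6477; c_gold = y_gold − 0.111·k_gold ≈ 1.2852.

(a) k_gold ≈ 3.266; (b) c_gold ≈ 1.285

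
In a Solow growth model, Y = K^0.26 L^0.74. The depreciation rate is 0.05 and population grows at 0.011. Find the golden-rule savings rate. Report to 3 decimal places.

s_gold = 0.260

Break-even investment rate: n + δ = 0.011 + 0.05 = 0.061.
At the golden rule MPK = n+δ, and in any Cobb-Douglas steady state s = (n+δ)·k/y = MPK·k/y = capital's share 0.26.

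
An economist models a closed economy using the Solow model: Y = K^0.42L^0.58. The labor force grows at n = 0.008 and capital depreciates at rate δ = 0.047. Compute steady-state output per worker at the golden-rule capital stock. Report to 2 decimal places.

The effective depreciation rate is n + δ = 0.008 + 0.047 = 0.055.
Maximizing c = f(k) − (n+δ)·k gives f'(k) = n+δ, i.e. 0.42·k^(0.42−1) = 0.055, so k_gold = (0.42/0.055)^(1/0.58) ≈ 33.2827.
Output: y_gold = k_gold^0.42 = 33.2827^0.42 ≈ 4.3584.

y_gold ≈ 4.36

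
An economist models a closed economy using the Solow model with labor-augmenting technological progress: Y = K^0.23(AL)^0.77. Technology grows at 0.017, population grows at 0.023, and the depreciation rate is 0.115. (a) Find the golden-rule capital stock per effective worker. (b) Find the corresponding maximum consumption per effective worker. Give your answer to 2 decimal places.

The effective depreciation rate is n + g + δ = 0.023 + 0.017 + 0.115 = 0.155.
At the golden rule the marginal product of capital equals n+g+δ: 0.23·k^(0.23−1) = 0.155. Solving, k_gold = (0.23/0.155)^(1/0.77) ≈ 1.6695.
y_gold = 1.6695^0.23 ≈ 1.1251; c_gold = y_gold − 0.155·k_gold ≈ 0.8663.

(a) k_gold ≈ 1.67; (b) c_gold ≈ 0.87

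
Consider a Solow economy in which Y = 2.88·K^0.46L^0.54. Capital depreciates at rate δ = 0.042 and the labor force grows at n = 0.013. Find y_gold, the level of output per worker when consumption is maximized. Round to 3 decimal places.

y_gold ≈ 43.298

The effective depreciation rate is n + δ = 0.013 + 0.042 = 0.055.
Maximizing c = f(k) − (n+δ)·k gives f'(k) = n+δ, i.e. 0.46·2.88·k^(0.46−1) = 0.055, so k_gold = (0.46·2.88/0.055)^(1/0.54) ≈ 362.1312.
Output: y_gold = 2.88·k_gold^0.46 = 2.88·362.1312^0.46 ≈ 43.2983.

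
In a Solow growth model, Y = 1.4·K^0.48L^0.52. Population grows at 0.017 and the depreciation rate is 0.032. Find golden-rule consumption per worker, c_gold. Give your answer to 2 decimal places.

c_gold ≈ 8.16

Capital per worker breaks even when investment replaces (n + δ)·k; here n + δ = 0.049.
Setting f'(k) = n+δ gives 0.48·1.4·k^(0.48−1) = 0.049, hence k_gold = (0.48·1.4/0.049)^(1/0.52) ≈ 153.7700.
y_gold = 1.4·153.7700^0.48 ≈ 15.6974.
c_gold = y_gold − (n+δ)·k_gold = 15.6974 − 0.049·153.7700 ≈ 8.1626.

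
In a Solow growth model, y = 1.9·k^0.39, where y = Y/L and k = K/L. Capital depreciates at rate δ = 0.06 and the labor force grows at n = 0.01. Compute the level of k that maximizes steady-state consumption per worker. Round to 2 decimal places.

k_gold ≈ 47.85

Capital per worker breaks even when investment replaces (n + δ)·k; here n + δ = 0.07.
Golden rule sets MPK = n+δ: 0.39·1.9·k^(0.39−1) = 0.07, so k_gold = (0.39·1.9/0.07)^(1/0.61) ≈ 47.8486.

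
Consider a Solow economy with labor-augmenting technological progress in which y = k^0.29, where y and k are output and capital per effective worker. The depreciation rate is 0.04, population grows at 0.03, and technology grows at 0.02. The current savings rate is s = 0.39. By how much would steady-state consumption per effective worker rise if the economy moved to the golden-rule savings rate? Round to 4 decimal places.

The effective depreciation rate is n + g + δ = 0.03 + 0.02 + 0.04 = 0.09.
Current steady state (s = 0.39): k* = (0.39/0.09)^(1/0.71) ≈ 7.8874, y* = 7.8874^0.29 ≈ 1.8202, c* = (1−0.39)·1.8202 ≈ 1.1103.
At the golden rule the marginal product of capital equals n+g+δ: 0.29·k^(0.29−1) = 0.09. Solving, k_gold = (0.29/0.09)^(1/0.71) ≈ 5.1965.
y_gold = 5.1965^0.29 ≈ 1.6127, c_gold = y_gold − 0.09·k_gold ≈ 1.1450.
Gain: Δc = 1.1450 − 1.1103 ≈ 0.0347.

Δc ≈ 0.0347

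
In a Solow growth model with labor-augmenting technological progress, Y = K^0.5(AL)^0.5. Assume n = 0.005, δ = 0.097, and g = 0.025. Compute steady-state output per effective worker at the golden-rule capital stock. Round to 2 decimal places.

y_gold ≈ 3.94

Break-even investment rate: n + g + δ = 0.005 + 0.025 + 0.097 = 0.127.
Golden rule sets MPK = n+g+δ: 0.5·k^(0.5−1) = 0.127, so k_gold = (0.5/0.127)^(1/0.5) ≈ 15.5000.
Output: y_gold = k_gold^0.5 = 15.5000^0.5 ≈ 3.9370.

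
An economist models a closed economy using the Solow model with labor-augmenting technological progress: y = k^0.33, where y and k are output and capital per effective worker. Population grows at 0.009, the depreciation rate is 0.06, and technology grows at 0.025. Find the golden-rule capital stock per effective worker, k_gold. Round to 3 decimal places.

The effective depreciation rate is n + g + δ = 0.009 + 0.025 + 0.06 = 0.094.
At the golden rule the marginal product of capital equals n+g+δ: 0.33·k^(0.33−1) = 0.094. Solving, k_gold = (0.33/0.094)^(1/0.67) ≈ 6.5164.

k_gold ≈ 6.516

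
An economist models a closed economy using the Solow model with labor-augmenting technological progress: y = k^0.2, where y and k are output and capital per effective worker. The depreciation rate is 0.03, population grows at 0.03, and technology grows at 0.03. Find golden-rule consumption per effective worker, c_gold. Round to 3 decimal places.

n + g + δ = 0.03 + 0.03 + 0.03 = 0.09.
Setting f'(k) = n+g+δ gives 0.2·k^(0.2−1) = 0.09, hence k_gold = (0.2/0.09)^(1/0.8) ≈ 2.7132.
y_gold = 2.7132^0.2 ≈ 1.2209.
c_gold = y_gold − (n+g+δ)·k_gold = 1.2209 − 0.09·2.7132 ≈ 0.9768.

c_gold ≈ 0.977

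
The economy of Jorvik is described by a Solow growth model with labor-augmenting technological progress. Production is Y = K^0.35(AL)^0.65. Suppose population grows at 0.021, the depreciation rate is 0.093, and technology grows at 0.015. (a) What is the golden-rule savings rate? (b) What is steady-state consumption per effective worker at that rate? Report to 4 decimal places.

(a) s_gold = 0.3500; (b) c_gold ≈ 1.1126

Break-even investment rate: n + g + δ = 0.021 + 0.015 + 0.093 = 0.129.
For Cobb-Douglas, s_gold equals capital's share: s_gold = 0.35.
Setting f'(k) = n+g+δ gives 0.35·k^(0.35−1) = 0.129, hence k_gold = (0.35/0.129)^(1/0.65) ≈ 4.6440.
y_gold = 4.6440^0.35 ≈ 1.7116; c_gold = (1−0.35)·y_gold ≈ 1.1126.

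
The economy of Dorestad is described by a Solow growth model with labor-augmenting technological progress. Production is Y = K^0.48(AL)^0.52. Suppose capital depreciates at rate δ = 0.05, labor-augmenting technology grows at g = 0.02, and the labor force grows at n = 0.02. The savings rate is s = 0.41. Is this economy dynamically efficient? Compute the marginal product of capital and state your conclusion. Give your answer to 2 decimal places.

dynamically efficient; MPK ≈ 0.11

Capital per effective worker breaks even when investment replaces (n + g + δ)·k; here n + g + δ = 0.09.
Steady-state k*: s·k^0.48 = 0.09·k gives k* = (0.41/0.09)^(1/0.52) ≈ 18.4682.
MPK = 0.48·18.4682^(-0.52) ≈ 0.1054.
MPK > n+g+δ = 0.09, so the economy is dynamically efficient (under-saving).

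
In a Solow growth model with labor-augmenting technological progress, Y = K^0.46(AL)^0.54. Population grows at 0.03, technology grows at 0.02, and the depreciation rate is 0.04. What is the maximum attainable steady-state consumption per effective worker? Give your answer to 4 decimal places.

c_gold ≈ 2.1674

Capital per effective worker breaks even when investment replaces (n + g + δ)·k; here n + g + δ = 0.09.
Golden rule sets MPK = n+g+δ: 0.46·k^(0.46−1) = 0.09, so k_gold = (0.46/0.09)^(1/0.54) ≈ 20.5147.
y_gold = 20.5147^0.46 ≈ 4.0137.
c_gold = y_gold − (n+g+δ)·k_gold = 4.0137 − 0.09·20.5147 ≈ 2.1674.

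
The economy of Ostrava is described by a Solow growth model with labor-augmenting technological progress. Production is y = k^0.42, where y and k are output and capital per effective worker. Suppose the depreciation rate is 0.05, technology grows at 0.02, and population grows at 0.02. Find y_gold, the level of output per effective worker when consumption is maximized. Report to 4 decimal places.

y_gold ≈ 3.0511

Break-even investment rate: n + g + δ = 0.02 + 0.02 + 0.05 = 0.09.
Golden rule sets MPK = n+g+δ: 0.42·k^(0.42−1) = 0.09, so k_gold = (0.42/0.09)^(1/0.58) ≈ 14.2384.
Output: y_gold = k_gold^0.42 = 14.2384^0.42 ≈ 3.0511.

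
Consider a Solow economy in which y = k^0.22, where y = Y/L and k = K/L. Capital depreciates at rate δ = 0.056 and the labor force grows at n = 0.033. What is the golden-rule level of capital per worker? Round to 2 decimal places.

Break-even investment rate: n + δ = 0.033 + 0.056 = 0.089.
Maximizing c = f(k) − (n+δ)·k gives f'(k) = n+δ, i.e. 0.22·k^(0.22−1) = 0.089, so k_gold = (0.22/0.089)^(1/0.78) ≈ 3.1907.

k_gold ≈ 3.19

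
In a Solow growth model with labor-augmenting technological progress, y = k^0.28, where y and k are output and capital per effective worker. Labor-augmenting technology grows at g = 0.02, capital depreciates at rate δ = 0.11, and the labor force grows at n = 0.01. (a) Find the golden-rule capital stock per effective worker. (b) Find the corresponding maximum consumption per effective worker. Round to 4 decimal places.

(a) k_gold ≈ 2.6188; (b) c_gold ≈ 0.9428

n + g + δ = 0.01 + 0.02 + 0.11 = 0.14.
Golden rule sets MPK = n+g+δ: 0.28·k^(0.28−1) = 0.14, so k_gold = (0.28/0.14)^(1/0.72) ≈ 2.6188.
y_gold = 2.6188^0.28 ≈ 1.3094; c_gold = y_gold − 0.14·k_gold ≈ 0.9428.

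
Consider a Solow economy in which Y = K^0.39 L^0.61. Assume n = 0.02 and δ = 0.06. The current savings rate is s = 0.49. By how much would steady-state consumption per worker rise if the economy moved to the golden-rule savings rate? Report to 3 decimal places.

Break-even investment rate: n + δ = 0.02 + 0.06 = 0.08.
Current steady state (s = 0.49): k* = (0.49/0.08)^(1/0.61) ≈ 19.5136, y* = 19.5136^0.39 ≈ 3.1859, c* = (1−0.49)·3.1859 ≈ 1.6248.
At the golden rule the marginal product of capital equals n+δ: 0.39·k^(0.39−1) = 0.08. Solving, k_gold = (0.39/0.08)^(1/0.61) ≈ 13.4223.
y_gold = 13.4223^0.39 ≈ 2.7533, c_gold = y_gold − 0.08·k_gold ≈ 1.6795.
Gain: Δc = 1.6795 − 1.6248 ≈ 0.0547.

Δc ≈ 0.055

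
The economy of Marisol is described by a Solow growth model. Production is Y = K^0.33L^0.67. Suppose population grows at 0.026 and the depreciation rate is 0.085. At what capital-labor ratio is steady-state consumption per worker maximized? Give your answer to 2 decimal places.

k_gold ≈ 5.08

Capital per worker breaks even when investment replaces (n + δ)·k; here n + δ = 0.111.
At the golden rule the marginal product of capital equals n+δ: 0.33·k^(0.33−1) = 0.111. Solving, k_gold = (0.33/0.111)^(1/0.67) ≈ 5.0846.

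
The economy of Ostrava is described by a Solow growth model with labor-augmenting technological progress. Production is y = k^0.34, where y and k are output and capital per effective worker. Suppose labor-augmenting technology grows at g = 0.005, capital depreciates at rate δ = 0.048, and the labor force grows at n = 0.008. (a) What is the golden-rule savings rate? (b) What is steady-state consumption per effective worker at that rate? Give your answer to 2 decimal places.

The effective depreciation rate is n + g + δ = 0.008 + 0.005 + 0.048 = 0.061.
For Cobb-Douglas, s_gold equals capital's share: s_gold = 0.34.
At the golden rule the marginal product of capital equals n+g+δ: 0.34·k^(0.34−1) = 0.061. Solving, k_gold = (0.34/0.061)^(1/0.66) ≈ 13.5061.
y_gold = 13.5061^0.34 ≈ 2.4231; c_gold = (1−0.34)·y_gold ≈ 1.5993.

(a) s_gold = 0.34; (b) c_gold ≈ 1.60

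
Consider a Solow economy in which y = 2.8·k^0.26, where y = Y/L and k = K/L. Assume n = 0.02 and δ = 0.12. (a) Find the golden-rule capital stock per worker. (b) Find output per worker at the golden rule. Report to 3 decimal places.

n + δ = 0.02 + 0.12 = 0.14.
At the golden rule the marginal product of capital equals n+δ: 0.26·2.8·k^(0.26−1) = 0.14. Solving, k_gold = (0.26·2.8/0.14)^(1/0.74) ≈ 9.2805.
y_gold = 2.8·9.2805^0.26 ≈ 4.9972.

(a) k_gold ≈ 9.281; (b) y_gold ≈ 4.997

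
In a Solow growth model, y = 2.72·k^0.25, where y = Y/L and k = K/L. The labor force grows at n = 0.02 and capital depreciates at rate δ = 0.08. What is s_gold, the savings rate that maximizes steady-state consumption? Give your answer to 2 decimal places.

s_gold = 0.25

Capital per worker breaks even when investment replaces (n + δ)·k; here n + δ = 0.1.
At the golden rule MPK = n+δ, and in any Cobb-Douglas steady state s = (n+δ)·k/y = MPK·k/y = capital's share 0.25.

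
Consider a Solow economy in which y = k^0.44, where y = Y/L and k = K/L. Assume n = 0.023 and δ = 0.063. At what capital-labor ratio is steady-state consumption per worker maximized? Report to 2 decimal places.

n + δ = 0.023 + 0.063 = 0.086.
Setting f'(k) = n+δ gives 0.44·k^(0.44−1) = 0.086, hence k_gold = (0.44/0.086)^(1/0.56) ≈ 18.4497.

k_gold ≈ 18.45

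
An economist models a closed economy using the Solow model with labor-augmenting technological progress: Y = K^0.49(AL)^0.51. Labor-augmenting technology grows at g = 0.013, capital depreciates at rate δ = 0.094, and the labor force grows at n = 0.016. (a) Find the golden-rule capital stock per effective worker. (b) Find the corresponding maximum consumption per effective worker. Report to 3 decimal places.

(a) k_gold ≈ 15.033; (b) c_gold ≈ 1.925

n + g + δ = 0.016 + 0.013 + 0.094 = 0.123.
Golden rule sets MPK = n+g+δ: 0.49·k^(0.49−1) = 0.123, so k_gold = (0.49/0.123)^(1/0.51) ≈ 15.0328.
y_gold = 15.0328^0.49 ≈ 3.7736; c_gold = y_gold − 0.123·k_gold ≈ 1.9245.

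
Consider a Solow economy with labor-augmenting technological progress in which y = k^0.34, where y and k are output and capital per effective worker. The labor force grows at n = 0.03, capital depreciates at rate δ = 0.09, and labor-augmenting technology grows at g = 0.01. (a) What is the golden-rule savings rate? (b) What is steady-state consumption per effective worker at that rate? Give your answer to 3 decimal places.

Break-even investment rate: n + g + δ = 0.03 + 0.01 + 0.09 = 0.13.
For Cobb-Douglas, s_gold equals capital's share: s_gold = 0.34.
Golden rule sets MPK = n+g+δ: 0.34·k^(0.34−1) = 0.13, so k_gold = (0.34/0.13)^(1/0.66) ≈ 4.2917.
y_gold = 4.2917^0.34 ≈ 1.6409; c_gold = (1−0.34)·y_gold ≈ 1.0830.

(a) s_gold = 0.340; (b) c_gold ≈ 1.083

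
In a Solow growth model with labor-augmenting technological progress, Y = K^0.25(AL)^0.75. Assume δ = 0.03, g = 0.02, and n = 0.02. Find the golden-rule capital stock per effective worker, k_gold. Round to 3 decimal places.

k_gold ≈ 5.459

Break-even investment rate: n + g + δ = 0.02 + 0.02 + 0.03 = 0.07.
Maximizing c = f(k) − (n+g+δ)·k gives f'(k) = n+g+δ, i.e. 0.25·k^(0.25−1) = 0.07, so k_gold = (0.25/0.07)^(1/0.75) ≈ 5.4591.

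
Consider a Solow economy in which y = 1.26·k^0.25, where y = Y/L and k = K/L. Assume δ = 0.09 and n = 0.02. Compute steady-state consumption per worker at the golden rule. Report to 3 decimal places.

c_gold ≈ 1.342

Break-even investment rate: n + δ = 0.02 + 0.09 = 0.11.
Golden rule sets MPK = n+δ: 0.25·1.26·k^(0.25−1) = 0.11, so k_gold = (0.25·1.26/0.11)^(1/0.75) ≈ 4.0665.
y_gold = 1.26·4.0665^0.25 ≈ 1.7893.
c_gold = y_gold − (n+δ)·k_gold = 1.7893 − 0.11·4.0665 ≈ 1.3420.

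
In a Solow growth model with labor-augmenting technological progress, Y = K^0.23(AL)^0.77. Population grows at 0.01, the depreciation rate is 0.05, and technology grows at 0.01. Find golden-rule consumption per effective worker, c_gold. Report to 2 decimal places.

c_gold ≈ 1.10

Break-even investment rate: n + g + δ = 0.01 + 0.01 + 0.05 = 0.07.
Maximizing c = f(k) − (n+g+δ)·k gives f'(k) = n+g+δ, i.e. 0.23·k^(0.23−1) = 0.07, so k_gold = (0.23/0.07)^(1/0.77) ≈ 4.6876.
y_gold = 4.6876^0.23 ≈ 1.4267.
c_gold = y_gold − (n+g+δ)·k_gold = 1.4267 − 0.07·4.6876 ≈ 1.0985.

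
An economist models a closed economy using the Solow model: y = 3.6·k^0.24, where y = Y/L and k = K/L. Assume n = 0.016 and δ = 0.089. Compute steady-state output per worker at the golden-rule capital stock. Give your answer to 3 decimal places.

y_gold ≈ 7.004

The effective depreciation rate is n + δ = 0.016 + 0.089 = 0.105.
At the golden rule the marginal product of capital equals n+δ: 0.24·3.6·k^(0.24−1) = 0.105. Solving, k_gold = (0.24·3.6/0.105)^(1/0.76) ≈ 16.0094.
Output: y_gold = 3.6·k_gold^0.24 = 3.6·16.0094^0.24 ≈ 7.0041.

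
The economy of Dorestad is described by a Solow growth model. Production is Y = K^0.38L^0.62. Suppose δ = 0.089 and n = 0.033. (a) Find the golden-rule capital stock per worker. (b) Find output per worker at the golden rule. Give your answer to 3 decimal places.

(a) k_gold ≈ 6.249; (b) y_gold ≈ 2.006

Break-even investment rate: n + δ = 0.033 + 0.089 = 0.122.
At the golden rule the marginal product of capital equals n+δ: 0.38·k^(0.38−1) = 0.122. Solving, k_gold = (0.38/0.122)^(1/0.62) ≈ 6.2495.
y_gold = 6.2495^0.38 ≈ 2.0064.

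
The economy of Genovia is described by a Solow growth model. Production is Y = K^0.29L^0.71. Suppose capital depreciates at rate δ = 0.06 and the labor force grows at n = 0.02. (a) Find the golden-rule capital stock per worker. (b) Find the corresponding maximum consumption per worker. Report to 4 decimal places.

(a) k_gold ≈ 6.1342; (b) c_gold ≈ 1.2015

Break-even investment rate: n + δ = 0.02 + 0.06 = 0.08.
Maximizing c = f(k) − (n+δ)·k gives f'(k) = n+δ, i.e. 0.29·k^(0.29−1) = 0.08, so k_gold = (0.29/0.08)^(1/0.71) ≈ 6.1342.
y_gold = 6.1342^0.29 ≈ 1.6922; c_gold = y_gold − 0.08·k_gold ≈ 1.2015.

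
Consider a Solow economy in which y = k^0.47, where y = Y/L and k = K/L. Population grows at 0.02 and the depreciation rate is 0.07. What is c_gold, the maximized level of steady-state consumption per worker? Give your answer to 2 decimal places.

Break-even investment rate: n + δ = 0.02 + 0.07 = 0.09.
At the golden rule the marginal product of capital equals n+δ: 0.47·k^(0.47−1) = 0.09. Solving, k_gold = (0.47/0.09)^(1/0.53) ≈ 22.6175.
y_gold = 22.6175^0.47 ≈ 4.3310.
c_gold = y_gold − (n+δ)·k_gold = 4.3310 − 0.09·22.6175 ≈ 2.2954.

c_gold ≈ 2.30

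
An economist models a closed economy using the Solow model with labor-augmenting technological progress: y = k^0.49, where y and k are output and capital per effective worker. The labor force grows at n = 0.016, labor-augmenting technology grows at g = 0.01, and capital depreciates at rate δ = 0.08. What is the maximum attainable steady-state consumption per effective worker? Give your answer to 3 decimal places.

c_gold ≈ 2.220

The effective depreciation rate is n + g + δ = 0.016 + 0.01 + 0.08 = 0.106.
At the golden rule the marginal product of capital equals n+g+δ: 0.49·k^(0.49−1) = 0.106. Solving, k_gold = (0.49/0.106)^(1/0.51) ≈ 20.1236.
y_gold = 20.1236^0.49 ≈ 4.3533.
c_gold = y_gold − (n+g+δ)·k_gold = 4.3533 − 0.106·20.1236 ≈ 2.2202.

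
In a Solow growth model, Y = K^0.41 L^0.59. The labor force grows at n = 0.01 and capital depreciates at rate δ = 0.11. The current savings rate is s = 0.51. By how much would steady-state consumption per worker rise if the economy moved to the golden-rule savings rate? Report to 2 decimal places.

Capital per worker breaks even when investment replaces (n + δ)·k; here n + δ = 0.12.
Current steady state (s = 0.51): k* = (0.51/0.12)^(1/0.59) ≈ 11.6163, y* = 11.6163^0.41 ≈ 2.7332, c* = (1−0.51)·2.7332 ≈ 1.3393.
Setting f'(k) = n+δ gives 0.41·k^(0.41−1) = 0.12, hence k_gold = (0.41/0.12)^(1/0.59) ≈ 8.0244.
y_gold = 8.0244^0.41 ≈ 2.3486, c_gold = y_gold − 0.12·k_gold ≈ 1.3857.
Gain: Δc = 1.3857 − 1.3393 ≈ 0.0464.

Δc ≈ 0.05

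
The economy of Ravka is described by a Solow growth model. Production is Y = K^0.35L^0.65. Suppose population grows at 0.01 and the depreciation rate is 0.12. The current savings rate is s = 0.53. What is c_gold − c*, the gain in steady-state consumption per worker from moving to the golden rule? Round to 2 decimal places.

Δc ≈ 0.11

Capital per worker breaks even when investment replaces (n + δ)·k; here n + δ = 0.13.
Current steady state (s = 0.53): k* = (0.53/0.13)^(1/0.65) ≈ 8.6891, y* = 8.6891^0.35 ≈ 2.1313, c* = (1−0.53)·2.1313 ≈ 1.0017.
At the golden rule the marginal product of capital equals n+δ: 0.35·k^(0.35−1) = 0.13. Solving, k_gold = (0.35/0.13)^(1/0.65) ≈ 4.5891.
y_gold = 4.5891^0.35 ≈ 1.7045, c_gold = y_gold − 0.13·k_gold ≈ 1.1079.
Gain: Δc = 1.1079 − 1.0017 ≈ 0.1062.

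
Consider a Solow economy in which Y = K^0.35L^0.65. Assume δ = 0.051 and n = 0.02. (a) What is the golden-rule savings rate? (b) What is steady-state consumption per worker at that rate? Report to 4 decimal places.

Capital per worker breaks even when investment replaces (n + δ)·k; here n + δ = 0.071.
For Cobb-Douglas, s_gold equals capital's share: s_gold = 0.35.
Setting f'(k) = n+δ gives 0.35·k^(0.35−1) = 0.071, hence k_gold = (0.35/0.071)^(1/0.65) ≈ 11.6375.
y_gold = 11.6375^0.35 ≈ 2.3608; c_gold = (1−0.35)·y_gold ≈ 1.5345.

(a) s_gold = 0.3500; (b) c_gold ≈ 1.5345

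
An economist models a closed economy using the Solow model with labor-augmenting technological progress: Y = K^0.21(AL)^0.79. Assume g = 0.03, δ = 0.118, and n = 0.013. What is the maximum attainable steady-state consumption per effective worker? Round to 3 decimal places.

c_gold ≈ 0.848

The effective depreciation rate is n + g + δ = 0.013 + 0.03 + 0.118 = 0.161.
Golden rule sets MPK = n+g+δ: 0.21·k^(0.21−1) = 0.161, so k_gold = (0.21/0.161)^(1/0.79) ≈ 1.3998.
y_gold = 1.3998^0.21 ≈ 1.0732.
c_gold = y_gold − (n+g+δ)·k_gold = 1.0732 − 0.161·1.3998 ≈ 0.8478.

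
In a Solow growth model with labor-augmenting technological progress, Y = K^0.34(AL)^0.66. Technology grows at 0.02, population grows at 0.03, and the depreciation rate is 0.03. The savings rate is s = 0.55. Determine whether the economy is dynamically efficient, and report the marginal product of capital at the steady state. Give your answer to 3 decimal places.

Capital per effective worker breaks even when investment replaces (n + g + δ)·k; here n + g + δ = 0.08.
Steady-state k*: s·k^0.34 = 0.08·k gives k* = (0.55/0.08)^(1/0.66) ≈ 18.5607.
MPK = 0.34·18.5607^(-0.66) ≈ 0.0495.
MPK < n+g+δ = 0.08, so the economy is dynamically inefficient (over-saving).

dynamically inefficient; MPK ≈ 0.049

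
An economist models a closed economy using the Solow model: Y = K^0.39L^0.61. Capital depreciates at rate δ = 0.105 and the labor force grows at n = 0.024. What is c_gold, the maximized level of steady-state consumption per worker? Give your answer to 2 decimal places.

Break-even investment rate: n + δ = 0.024 + 0.105 = 0.129.
Golden rule sets MPK = n+δ: 0.39·k^(0.39−1) = 0.129, so k_gold = (0.39/0.129)^(1/0.61) ≈ 6.1329.
y_gold = 6.1329^0.39 ≈ 2.0286.
c_gold = y_gold − (n+δ)·k_gold = 2.0286 − 0.129·6.1329 ≈ 1.2374.

c_gold ≈ 1.24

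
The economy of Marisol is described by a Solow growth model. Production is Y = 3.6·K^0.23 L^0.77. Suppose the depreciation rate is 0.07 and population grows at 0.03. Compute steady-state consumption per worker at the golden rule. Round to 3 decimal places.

c_gold ≈ 5.212

The effective depreciation rate is n + δ = 0.03 + 0.07 = 0.1.
Golden rule sets MPK = n+δ: 0.23·3.6·k^(0.23−1) = 0.1, so k_gold = (0.23·3.6/0.1)^(1/0.77) ≈ 15.5685.
y_gold = 3.6·15.5685^0.23 ≈ 6.7689.
c_gold = y_gold − (n+δ)·k_gold = 6.7689 − 0.1·15.5685 ≈ 5.2121.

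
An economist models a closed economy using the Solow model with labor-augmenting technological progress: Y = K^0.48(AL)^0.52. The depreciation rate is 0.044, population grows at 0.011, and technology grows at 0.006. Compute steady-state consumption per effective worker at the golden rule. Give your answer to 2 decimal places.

The effective depreciation rate is n + g + δ = 0.011 + 0.006 + 0.044 = 0.061.
At the golden rule the marginal product of capital equals n+g+δ: 0.48·k^(0.48−1) = 0.061. Solving, k_gold = (0.48/0.061)^(1/0.52) ≈ 52.8332.
y_gold = 52.8332^0.48 ≈ 6.7142.
c_gold = y_gold − (n+g+δ)·k_gold = 6.7142 − 0.061·52.8332 ≈ 3.4914.

c_gold ≈ 3.49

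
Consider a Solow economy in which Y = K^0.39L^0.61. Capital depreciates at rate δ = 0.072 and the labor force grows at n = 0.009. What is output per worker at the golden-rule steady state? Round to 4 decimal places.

n + δ = 0.009 + 0.072 = 0.081.
Setting f'(k) = n+δ gives 0.39·k^(0.39−1) = 0.081, hence k_gold = (0.39/0.081)^(1/0.61) ≈ 13.1517.
Output: y_gold = k_gold^0.39 = 13.1517^0.39 ≈ 2.7315.

y_gold ≈ 2.7315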